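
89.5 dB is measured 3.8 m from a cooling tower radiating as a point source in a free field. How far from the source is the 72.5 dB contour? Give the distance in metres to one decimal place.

26.9 m

The 17.0 dB drop corresponds to a distance ratio of 10^(17.0/20) for a point source.
r₂ = 3.8·10^((89.5−72.5)/20) = 3.8·10^(17.0/20) = 26.90 m.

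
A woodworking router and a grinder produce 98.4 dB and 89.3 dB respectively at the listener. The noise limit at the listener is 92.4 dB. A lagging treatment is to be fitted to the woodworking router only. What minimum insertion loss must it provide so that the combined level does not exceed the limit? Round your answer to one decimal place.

The untreated sources together contribute 10^(89.3/10) = 8.511e+08, i.e. 89.30 dB.
To meet 92.4 dB overall, the treated woodworking router may contribute at most 10^(92.4/10) − 8.511e+08 = 8.867e+08, i.e. 89.48 dB.
So the woodworking router must be reduced from 98.4 to 89.48 dB: IL = 8.92 dB.

8.9 dB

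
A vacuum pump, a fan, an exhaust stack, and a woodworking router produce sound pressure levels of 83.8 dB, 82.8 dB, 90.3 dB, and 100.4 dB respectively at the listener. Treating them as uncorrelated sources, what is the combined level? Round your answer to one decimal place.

Incoherent sources combine by intensity addition: L_total = 10·log₁₀(Σ 10^(L_i/10)).
Σ 10^(L/10) = 10^(83.8/10) + 10^(82.8/10) + 10^(90.3/10) + 10^(100.4/10) = 1.247e+10.
L_total = 10·log₁₀(1.247e+10) = 100.96 dB.

101.0 dB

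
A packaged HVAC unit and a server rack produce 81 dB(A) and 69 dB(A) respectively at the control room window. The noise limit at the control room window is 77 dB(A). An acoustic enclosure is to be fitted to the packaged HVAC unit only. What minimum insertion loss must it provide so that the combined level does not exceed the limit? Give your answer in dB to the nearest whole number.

5 dB

Everything except the packaged HVAC unit sums to 10^(69/10) = 7.943e+06 in linear terms, 69.00 dB(A).
To meet 77 dB(A) overall, the treated packaged HVAC unit may contribute at most 10^(77/10) − 7.943e+06 = 4.218e+07, i.e. 76.25 dB(A).
Required insertion loss = 81 − 76.25 = 4.75 dB.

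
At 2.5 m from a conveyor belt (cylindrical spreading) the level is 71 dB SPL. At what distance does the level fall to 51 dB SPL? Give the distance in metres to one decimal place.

250.0 m

For a line source L₁ − L₂ = 10·log₁₀(r₂/r₁), so r₂ = r₁·10^((L₁−L₂)/10).
r₂ = 2.5·10^((71−51)/10) = 2.5·10^(20.0/10) = 250.00 m.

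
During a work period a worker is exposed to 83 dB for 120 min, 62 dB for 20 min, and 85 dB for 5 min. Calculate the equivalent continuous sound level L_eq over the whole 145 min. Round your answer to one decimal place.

82.5 dB

L_eq = 10·log₁₀[(1/T)·Σ tᵢ·10^(Lᵢ/10)] with T = 145 min.
Σ tᵢ·10^(Lᵢ/10) = 120·10^(83/10) + 20·10^(62/10) + 5·10^(85/10) = 2.556e+10.
L_eq = 10·log₁₀(2.556e+10/145) = 82.46 dB.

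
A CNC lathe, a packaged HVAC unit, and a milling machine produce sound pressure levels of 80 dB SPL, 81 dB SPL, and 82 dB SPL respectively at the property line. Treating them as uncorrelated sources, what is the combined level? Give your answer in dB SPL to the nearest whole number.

Incoherent sources combine by intensity addition: L_total = 10·log₁₀(Σ 10^(L_i/10)).
Σ 10^(L/10) = 10^(80/10) + 10^(81/10) + 10^(82/10) = 3.844e+08.
L_total = 10·log₁₀(3.844e+08) = 85.85 dB SPL.

86 dB SPL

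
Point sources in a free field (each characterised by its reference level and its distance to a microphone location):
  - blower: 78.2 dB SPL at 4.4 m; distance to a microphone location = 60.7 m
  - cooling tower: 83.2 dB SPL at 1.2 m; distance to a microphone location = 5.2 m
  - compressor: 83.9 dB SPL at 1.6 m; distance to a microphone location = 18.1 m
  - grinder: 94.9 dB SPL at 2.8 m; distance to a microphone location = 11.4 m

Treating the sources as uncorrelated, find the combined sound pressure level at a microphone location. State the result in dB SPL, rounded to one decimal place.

First find each source's level at the receiver (point-source: −20·log₁₀(r/r_ref)), then combine on an intensity basis.
blower: 78.2 − 20·log₁₀(60.7/4.4) = 78.2 − 22.79 = 55.41 dB SPL.
cooling tower: 83.2 − 20·log₁₀(5.2/1.2) = 83.2 − 12.74 = 70.46 dB SPL.
compressor: 83.9 − 20·log₁₀(18.1/1.6) = 83.9 − 21.07 = 62.83 dB SPL.
grinder: 94.9 − 20·log₁₀(11.4/2.8) = 94.9 − 12.19 = 82.71 dB SPL.
Σ 10^(L/10) = 1.998e+08 → L_total = 10·log₁₀(1.998e+08) = 83.01 dB SPL.

83.0 dB SPL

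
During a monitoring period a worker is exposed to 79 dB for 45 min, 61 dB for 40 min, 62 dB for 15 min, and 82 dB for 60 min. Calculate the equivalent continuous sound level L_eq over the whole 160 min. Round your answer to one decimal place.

L_eq = 10·log₁₀[(1/T)·Σ tᵢ·10^(Lᵢ/10)] with T = 160 min.
Σ tᵢ·10^(Lᵢ/10) = 45·10^(79/10) + 40·10^(61/10) + 15·10^(62/10) + 60·10^(82/10) = 1.316e+10.
L_eq = 10·log₁₀(1.316e+10/160) = 79.15 dB.

79.2 dB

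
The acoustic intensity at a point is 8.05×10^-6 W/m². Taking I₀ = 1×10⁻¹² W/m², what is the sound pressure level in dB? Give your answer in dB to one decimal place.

69.1 dB

I/I₀ = 8.05×10^-6/10⁻¹² = 8.05×10^6, and L = 10·log₁₀(I/I₀).
L = 10·(0.9058 + 6) = 69.06 dB.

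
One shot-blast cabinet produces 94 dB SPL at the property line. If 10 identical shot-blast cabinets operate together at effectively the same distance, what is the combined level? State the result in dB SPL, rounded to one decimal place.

104.0 dB SPL

With 10 equal, uncorrelated contributions the intensity is 10× that of one unit, giving a rise of 10·log₁₀ 10.
L_total = 94 + 10·log₁₀(10) = 94 + 10.000 = 104.00 dB SPL.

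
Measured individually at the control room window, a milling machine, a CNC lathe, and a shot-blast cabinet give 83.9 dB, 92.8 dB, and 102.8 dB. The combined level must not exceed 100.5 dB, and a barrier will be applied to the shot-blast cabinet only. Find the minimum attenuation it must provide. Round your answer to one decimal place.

3.2 dB

Everything except the shot-blast cabinet sums to 10^(83.9/10) + 10^(92.8/10) = 2.151e+09 in linear terms, 93.33 dB.
The limit corresponds to 10^(100.5/10) = 1.122e+10; subtracting the fixed part leaves 9.069e+09 for the shot-blast cabinet, i.e. 99.58 dB.
So the shot-blast cabinet must be reduced from 102.8 to 99.58 dB: IL = 3.22 dB.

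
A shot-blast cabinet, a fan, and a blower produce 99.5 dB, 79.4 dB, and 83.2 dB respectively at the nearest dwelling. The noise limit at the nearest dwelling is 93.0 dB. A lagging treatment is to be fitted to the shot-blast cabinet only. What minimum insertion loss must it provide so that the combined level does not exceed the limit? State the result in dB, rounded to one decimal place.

Fixed contribution from the other sources: Σ 10^(L/10) = 10^(79.4/10) + 10^(83.2/10) = 2.960e+08 (84.71 dB).
To meet 93.0 dB overall, the treated shot-blast cabinet may contribute at most 10^(93.0/10) − 2.960e+08 = 1.699e+09, i.e. 92.30 dB.
Required insertion loss = 99.5 − 92.30 = 7.20 dB.

7.2 dB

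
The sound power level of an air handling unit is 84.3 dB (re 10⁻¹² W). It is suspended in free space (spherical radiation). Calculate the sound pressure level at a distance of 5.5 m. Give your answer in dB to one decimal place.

58.5 dB

Free-field spherical radiation: L_p = L_w − 10·log₁₀(4π·r²), r = 5.5 m.
4π·r² = 380.1 m², 10·log₁₀ of that is 25.799 dB.
L_p = 84.3 − 25.799 = 58.50 dB.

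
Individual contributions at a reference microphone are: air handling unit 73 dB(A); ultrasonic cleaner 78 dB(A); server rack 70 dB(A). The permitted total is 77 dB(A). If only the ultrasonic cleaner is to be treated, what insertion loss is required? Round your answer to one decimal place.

The untreated sources together contribute 10^(73/10) + 10^(70/10) = 2.995e+07, i.e. 74.76 dB(A).
To meet 77 dB(A) overall, the treated ultrasonic cleaner may contribute at most 10^(77/10) − 2.995e+07 = 2.017e+07, i.e. 73.05 dB(A).
So the ultrasonic cleaner must be reduced from 78 to 73.05 dB(A): IL = 4.95 dB.

5.0 dB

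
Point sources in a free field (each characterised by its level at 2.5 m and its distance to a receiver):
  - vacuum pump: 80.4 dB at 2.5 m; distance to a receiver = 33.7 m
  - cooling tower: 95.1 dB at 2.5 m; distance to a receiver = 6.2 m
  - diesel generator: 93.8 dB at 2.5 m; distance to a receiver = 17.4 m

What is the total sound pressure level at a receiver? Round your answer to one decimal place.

87.6 dB

Apply inverse-square spreading to bring every level to the receiver, then sum 10^(L/10).
vacuum pump: 80.4 − 20·log₁₀(33.7/2.5) = 80.4 − 22.59 = 57.81 dB.
cooling tower: 95.1 − 20·log₁₀(6.2/2.5) = 95.1 − 7.89 = 87.21 dB.
diesel generator: 93.8 − 20·log₁₀(17.4/2.5) = 93.8 − 16.85 = 76.95 dB.
Σ 10^(L/10) = 5.763e+08 → L_total = 10·log₁₀(5.763e+08) = 87.61 dB.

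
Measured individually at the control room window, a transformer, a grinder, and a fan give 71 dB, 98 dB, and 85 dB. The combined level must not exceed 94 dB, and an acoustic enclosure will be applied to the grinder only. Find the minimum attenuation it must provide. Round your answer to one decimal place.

Fixed contribution from the other sources: Σ 10^(L/10) = 10^(71/10) + 10^(85/10) = 3.288e+08 (85.17 dB).
To meet 94 dB overall, the treated grinder may contribute at most 10^(94/10) − 3.288e+08 = 2.183e+09, i.e. 93.39 dB.
Required insertion loss = 98 − 93.39 = 4.61 dB.

4.6 dB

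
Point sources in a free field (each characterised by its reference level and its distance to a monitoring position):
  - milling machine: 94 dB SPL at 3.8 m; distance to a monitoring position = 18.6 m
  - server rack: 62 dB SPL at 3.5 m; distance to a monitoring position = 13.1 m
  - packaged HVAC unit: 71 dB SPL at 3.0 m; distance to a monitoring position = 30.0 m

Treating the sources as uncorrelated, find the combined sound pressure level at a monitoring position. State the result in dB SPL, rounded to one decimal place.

80.2 dB SPL

Apply inverse-square spreading to bring every level to the receiver, then sum 10^(L/10).
milling machine: 94 − 20·log₁₀(18.6/3.8) = 94 − 13.79 = 80.21 dB SPL.
server rack: 62 − 20·log₁₀(13.1/3.5) = 62 − 11.46 = 50.54 dB SPL.
packaged HVAC unit: 71 − 20·log₁₀(30.0/3.0) = 71 − 20.00 = 51.00 dB SPL.
Σ 10^(L/10) = 1.051e+08 → L_total = 10·log₁₀(1.051e+08) = 80.22 dB SPL.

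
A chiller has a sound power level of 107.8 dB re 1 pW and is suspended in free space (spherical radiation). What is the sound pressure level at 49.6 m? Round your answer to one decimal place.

The power spreads over a sphere of area 4π·r², so L_p = L_w − 10·log₁₀(4π·r²).
4π·r² = 3.092e+04 m², 10·log₁₀ of that is 44.902 dB.
L_p = 107.8 − 44.902 = 62.90 dB.

62.9 dB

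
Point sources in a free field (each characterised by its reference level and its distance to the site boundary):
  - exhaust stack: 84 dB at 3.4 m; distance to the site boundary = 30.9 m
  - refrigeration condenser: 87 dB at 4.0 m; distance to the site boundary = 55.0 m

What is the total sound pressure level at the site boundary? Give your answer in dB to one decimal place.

67.6 dB

Propagate each source to the receiver with L = L_ref − 20·log₁₀(r/r_ref), then add intensities.
exhaust stack: 84 − 20·log₁₀(30.9/3.4) = 84 − 19.17 = 64.83 dB.
refrigeration condenser: 87 − 20·log₁₀(55.0/4.0) = 87 − 22.77 = 64.23 dB.
Σ 10^(L/10) = 5.692e+06 → L_total = 10·log₁₀(5.692e+06) = 67.55 dB.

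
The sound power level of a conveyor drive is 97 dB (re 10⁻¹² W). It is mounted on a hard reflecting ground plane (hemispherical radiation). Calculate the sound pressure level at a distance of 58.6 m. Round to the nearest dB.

L_p = L_w − 10·log₁₀(2π·r²) with r = 58.6 m.
2π·r² = 2.158e+04 m², 10·log₁₀ of that is 43.340 dB.
L_p = 97 − 43.340 = 53.66 dB.

54 dB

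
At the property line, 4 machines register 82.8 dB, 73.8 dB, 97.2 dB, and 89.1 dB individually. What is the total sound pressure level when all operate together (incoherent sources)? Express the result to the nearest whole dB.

98 dB

Incoherent sources combine by intensity addition: L_total = 10·log₁₀(Σ 10^(L_i/10)).
Σ 10^(L/10) = 10^(82.8/10) + 10^(73.8/10) + 10^(97.2/10) + 10^(89.1/10) = 6.275e+09.
L_total = 10·log₁₀(6.275e+09) = 97.98 dB.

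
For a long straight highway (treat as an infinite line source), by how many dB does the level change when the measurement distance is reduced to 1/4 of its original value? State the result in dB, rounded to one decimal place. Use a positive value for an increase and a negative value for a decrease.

With cylindrical spreading the level changes by −10·log₁₀(r₂/r₁).
ΔL = −10·log₁₀(0.25) = +6.02 dB.

+6.0 dB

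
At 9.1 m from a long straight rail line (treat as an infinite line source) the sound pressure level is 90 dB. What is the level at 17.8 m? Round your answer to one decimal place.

87.1 dB

Line-source attenuation: ΔL = 10·log₁₀(r₂/r₁) = 10·log₁₀(17.8/9.1) = 2.914 dB.
L₂ = 90 − 10·log₁₀(17.8/9.1) = 90 − 2.914 = 87.09 dB.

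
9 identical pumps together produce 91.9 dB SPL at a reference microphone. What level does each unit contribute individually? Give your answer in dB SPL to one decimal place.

9 equal contributions raise the level by 10·log₁₀ 9 = 9.542 dB, so each unit alone gives 91.9 − 9.542.

82.4 dB SPL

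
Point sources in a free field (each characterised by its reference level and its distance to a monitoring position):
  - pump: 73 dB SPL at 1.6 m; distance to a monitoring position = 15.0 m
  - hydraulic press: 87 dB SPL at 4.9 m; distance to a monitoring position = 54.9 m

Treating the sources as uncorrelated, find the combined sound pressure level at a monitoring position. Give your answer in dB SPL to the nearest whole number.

Propagate each source to the receiver with L = L_ref − 20·log₁₀(r/r_ref), then add intensities.
pump: 73 − 20·log₁₀(15.0/1.6) = 73 − 19.44 = 53.56 dB SPL.
hydraulic press: 87 − 20·log₁₀(54.9/4.9) = 87 − 20.99 = 66.01 dB SPL.
Σ 10^(L/10) = 4.220e+06 → L_total = 10·log₁₀(4.220e+06) = 66.25 dB SPL.

66 dB SPL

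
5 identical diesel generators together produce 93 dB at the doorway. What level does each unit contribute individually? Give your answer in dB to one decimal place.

For N identical incoherent sources L_total = L₁ + 10·log₁₀ N, so L₁ = 93 − 10·log₁₀(5) = 93 − 6.990.

86.0 dB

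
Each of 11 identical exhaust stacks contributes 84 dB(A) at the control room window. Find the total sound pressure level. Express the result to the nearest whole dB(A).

N identical incoherent sources raise the level by 10·log₁₀ N.
L_total = 84 + 10·log₁₀(11) = 84 + 10.414 = 94.41 dB(A).

94 dB(A)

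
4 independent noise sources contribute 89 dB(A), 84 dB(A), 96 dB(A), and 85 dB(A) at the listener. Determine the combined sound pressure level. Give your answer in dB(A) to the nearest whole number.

97 dB(A)

Incoherent sources combine by intensity addition: L_total = 10·log₁₀(Σ 10^(L_i/10)).
Σ 10^(L/10) = 10^(89/10) + 10^(84/10) + 10^(96/10) + 10^(85/10) = 5.343e+09.
L_total = 10·log₁₀(5.343e+09) = 97.28 dB(A).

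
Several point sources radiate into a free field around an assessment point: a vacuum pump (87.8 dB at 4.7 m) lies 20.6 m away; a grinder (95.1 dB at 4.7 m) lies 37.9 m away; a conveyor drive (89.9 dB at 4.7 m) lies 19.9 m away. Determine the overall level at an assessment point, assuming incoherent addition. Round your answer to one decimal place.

81.3 dB

Propagate each source to the receiver with L = L_ref − 20·log₁₀(r/r_ref), then add intensities.
vacuum pump: 87.8 − 20·log₁₀(20.6/4.7) = 87.8 − 12.84 = 74.96 dB.
grinder: 95.1 − 20·log₁₀(37.9/4.7) = 95.1 − 18.13 = 76.97 dB.
conveyor drive: 89.9 − 20·log₁₀(19.9/4.7) = 89.9 − 12.54 = 77.36 dB.
Σ 10^(L/10) = 1.356e+08 → L_total = 10·log₁₀(1.356e+08) = 81.32 dB.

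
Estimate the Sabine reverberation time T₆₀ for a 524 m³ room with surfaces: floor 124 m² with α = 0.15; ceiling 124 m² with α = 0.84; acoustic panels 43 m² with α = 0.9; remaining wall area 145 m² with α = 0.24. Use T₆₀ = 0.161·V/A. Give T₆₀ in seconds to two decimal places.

0.43 s

Summing Sᵢαᵢ: 124·0.15 + 124·0.84 + 43·0.9 + 145·0.24 = 196.26 m².
T₆₀ = 0.161 × 524 / 196.26 = 0.430 s.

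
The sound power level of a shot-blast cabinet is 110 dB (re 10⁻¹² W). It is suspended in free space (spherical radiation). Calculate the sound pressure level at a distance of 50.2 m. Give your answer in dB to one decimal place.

65.0 dB

Free-field spherical radiation: L_p = L_w − 10·log₁₀(4π·r²), r = 50.2 m.
4π·r² = 3.167e+04 m², 10·log₁₀ of that is 45.006 dB.
L_p = 110 − 45.006 = 64.99 dB.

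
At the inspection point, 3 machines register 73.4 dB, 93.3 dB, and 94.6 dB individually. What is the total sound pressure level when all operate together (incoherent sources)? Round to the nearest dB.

97 dB

For uncorrelated sources the intensities add, so convert each level to linear form, sum, and take 10·log₁₀ of the total.
Σ 10^(L/10) = 10^(73.4/10) + 10^(93.3/10) + 10^(94.6/10) = 5.044e+09.
L_total = 10·log₁₀(5.044e+09) = 97.03 dB.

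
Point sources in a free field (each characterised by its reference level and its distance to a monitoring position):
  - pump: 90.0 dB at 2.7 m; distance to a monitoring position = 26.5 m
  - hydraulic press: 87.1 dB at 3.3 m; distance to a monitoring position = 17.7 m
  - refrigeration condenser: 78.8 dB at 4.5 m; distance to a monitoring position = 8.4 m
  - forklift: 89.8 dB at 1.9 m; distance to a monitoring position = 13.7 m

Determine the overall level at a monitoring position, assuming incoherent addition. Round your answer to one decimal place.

78.3 dB

Propagate each source to the receiver with L = L_ref − 20·log₁₀(r/r_ref), then add intensities.
pump: 90.0 − 20·log₁₀(26.5/2.7) = 90.0 − 19.84 = 70.16 dB.
hydraulic press: 87.1 − 20·log₁₀(17.7/3.3) = 87.1 − 14.59 = 72.51 dB.
refrigeration condenser: 78.8 − 20·log₁₀(8.4/4.5) = 78.8 − 5.42 = 73.38 dB.
forklift: 89.8 − 20·log₁₀(13.7/1.9) = 89.8 − 17.16 = 72.64 dB.
Σ 10^(L/10) = 6.835e+07 → L_total = 10·log₁₀(6.835e+07) = 78.35 dB.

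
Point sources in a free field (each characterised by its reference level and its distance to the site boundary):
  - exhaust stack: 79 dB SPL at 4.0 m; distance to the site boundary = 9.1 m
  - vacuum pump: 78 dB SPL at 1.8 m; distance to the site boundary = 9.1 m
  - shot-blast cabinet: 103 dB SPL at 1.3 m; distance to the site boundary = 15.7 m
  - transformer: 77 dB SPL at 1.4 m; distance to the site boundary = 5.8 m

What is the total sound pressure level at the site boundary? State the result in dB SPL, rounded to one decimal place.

Propagate each source to the receiver with L = L_ref − 20·log₁₀(r/r_ref), then add intensities.
exhaust stack: 79 − 20·log₁₀(9.1/4.0) = 79 − 7.14 = 71.86 dB SPL.
vacuum pump: 78 − 20·log₁₀(9.1/1.8) = 78 − 14.08 = 63.92 dB SPL.
shot-blast cabinet: 103 − 20·log₁₀(15.7/1.3) = 103 − 21.64 = 81.36 dB SPL.
transformer: 77 − 20·log₁₀(5.8/1.4) = 77 − 12.35 = 64.65 dB SPL.
Σ 10^(L/10) = 1.575e+08 → L_total = 10·log₁₀(1.575e+08) = 81.97 dB SPL.

82.0 dB SPL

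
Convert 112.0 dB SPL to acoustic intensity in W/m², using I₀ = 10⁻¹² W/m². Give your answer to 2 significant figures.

0.16 W/m²

I/I₀ = 10^(112.0/10) = 1.585e+11, so I = 1.585e+11 × 10⁻¹² W/m².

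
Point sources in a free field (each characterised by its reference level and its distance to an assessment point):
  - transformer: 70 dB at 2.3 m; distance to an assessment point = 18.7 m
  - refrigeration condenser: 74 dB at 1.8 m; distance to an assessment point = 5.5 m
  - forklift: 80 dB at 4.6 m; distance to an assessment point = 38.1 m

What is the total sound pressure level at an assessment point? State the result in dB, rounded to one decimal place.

66.3 dB

Apply inverse-square spreading to bring every level to the receiver, then sum 10^(L/10).
transformer: 70 − 20·log₁₀(18.7/2.3) = 70 − 18.20 = 51.80 dB.
refrigeration condenser: 74 − 20·log₁₀(5.5/1.8) = 74 − 9.70 = 64.30 dB.
forklift: 80 − 20·log₁₀(38.1/4.6) = 80 − 18.36 = 61.64 dB.
Σ 10^(L/10) = 4.299e+06 → L_total = 10·log₁₀(4.299e+06) = 66.33 dB.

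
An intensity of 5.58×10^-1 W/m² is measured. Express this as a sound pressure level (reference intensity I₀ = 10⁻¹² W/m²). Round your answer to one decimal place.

117.5 dB

I/I₀ = 5.58×10^-1/10⁻¹² = 5.58×10^11, and L = 10·log₁₀(I/I₀).
L = 10·(0.7466 + 11) = 117.47 dB.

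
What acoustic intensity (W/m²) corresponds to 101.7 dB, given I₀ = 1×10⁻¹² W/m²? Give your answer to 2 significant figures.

0.015 W/m²

I/I₀ = 10^(101.7/10) = 1.479e+10, so I = 1.479e+10 × 10⁻¹² W/m².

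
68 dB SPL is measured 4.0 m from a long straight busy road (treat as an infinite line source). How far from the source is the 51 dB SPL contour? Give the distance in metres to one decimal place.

200.5 m

Line-source spreading drops the level by 10·log₁₀(r₂/r₁); inverting, r₂/r₁ = 10^(ΔL/10).
r₂ = 4.0·10^((68−51)/10) = 4.0·10^(17.0/10) = 200.47 m.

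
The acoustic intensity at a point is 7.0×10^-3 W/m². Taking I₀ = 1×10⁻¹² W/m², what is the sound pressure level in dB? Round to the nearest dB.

98 dB

L = 10·log₁₀(I/I₀) = 10·log₁₀(7.0×10^-3/10⁻¹²) = 10·log₁₀(7.0×10^9).
L = 10·(0.8451 + 9) = 98.45 dB.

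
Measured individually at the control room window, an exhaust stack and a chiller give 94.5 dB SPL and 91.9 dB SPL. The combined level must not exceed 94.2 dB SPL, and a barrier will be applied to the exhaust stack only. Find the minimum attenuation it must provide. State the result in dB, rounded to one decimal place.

4.2 dB

The untreated sources together contribute 10^(91.9/10) = 1.549e+09, i.e. 91.90 dB SPL.
The limit corresponds to 10^(94.2/10) = 2.630e+09; subtracting the fixed part leaves 1.081e+09 for the exhaust stack, i.e. 90.34 dB SPL.
Required insertion loss = 94.5 − 90.34 = 4.16 dB.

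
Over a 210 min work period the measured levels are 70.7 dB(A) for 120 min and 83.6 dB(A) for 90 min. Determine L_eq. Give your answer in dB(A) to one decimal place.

80.2 dB(A)

L_eq = 10·log₁₀[(1/T)·Σ tᵢ·10^(Lᵢ/10)] with T = 210 min.
Σ tᵢ·10^(Lᵢ/10) = 120·10^(70.7/10) + 90·10^(83.6/10) = 2.203e+10.
L_eq = 10·log₁₀(2.203e+10/210) = 80.21 dB(A).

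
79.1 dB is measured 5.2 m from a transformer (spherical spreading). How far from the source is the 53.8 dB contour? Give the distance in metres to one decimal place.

95.7 m

For a point source L₁ − L₂ = 20·log₁₀(r₂/r₁), so r₂ = r₁·10^((L₁−L₂)/20).
r₂ = 5.2·10^((79.1−53.8)/20) = 5.2·10^(25.3/20) = 95.72 m.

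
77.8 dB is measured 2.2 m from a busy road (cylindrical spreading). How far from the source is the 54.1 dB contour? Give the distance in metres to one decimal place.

The 23.7 dB drop corresponds to a distance ratio of 10^(23.7/10) for a line source.
r₂ = 2.2·10^((77.8−54.1)/10) = 2.2·10^(23.7/10) = 515.73 m.

515.7 m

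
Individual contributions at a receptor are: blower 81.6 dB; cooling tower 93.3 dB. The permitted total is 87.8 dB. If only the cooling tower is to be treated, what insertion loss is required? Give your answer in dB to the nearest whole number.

7 dB

Fixed contribution from the other source: Σ 10^(L/10) = 10^(81.6/10) = 1.445e+08 (81.60 dB).
The limit corresponds to 10^(87.8/10) = 6.026e+08; subtracting the fixed part leaves 4.580e+08 for the cooling tower, i.e. 86.61 dB.
Required insertion loss = 93.3 − 86.61 = 6.69 dB.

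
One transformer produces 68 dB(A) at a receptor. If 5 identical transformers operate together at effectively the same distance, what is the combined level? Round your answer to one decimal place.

75.0 dB(A)

With 5 equal, uncorrelated contributions the intensity is 5× that of one unit, giving a rise of 10·log₁₀ 5.
L_total = 68 + 10·log₁₀(5) = 68 + 6.990 = 74.99 dB(A).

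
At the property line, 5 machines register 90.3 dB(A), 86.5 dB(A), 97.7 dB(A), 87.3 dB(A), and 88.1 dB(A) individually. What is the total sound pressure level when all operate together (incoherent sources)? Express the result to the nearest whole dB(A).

For uncorrelated sources the intensities add, so convert each level to linear form, sum, and take 10·log₁₀ of the total.
Σ 10^(L/10) = 10^(90.3/10) + 10^(86.5/10) + 10^(97.7/10) + 10^(87.3/10) + 10^(88.1/10) = 8.589e+09.
L_total = 10·log₁₀(8.589e+09) = 99.34 dB(A).

99 dB(A)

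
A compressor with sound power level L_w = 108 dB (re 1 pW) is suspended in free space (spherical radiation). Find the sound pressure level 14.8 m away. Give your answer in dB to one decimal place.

73.6 dB

The power spreads over a sphere of area 4π·r², so L_p = L_w − 10·log₁₀(4π·r²).
4π·r² = 2753 m², 10·log₁₀ of that is 34.397 dB.
L_p = 108 − 34.397 = 73.60 dB.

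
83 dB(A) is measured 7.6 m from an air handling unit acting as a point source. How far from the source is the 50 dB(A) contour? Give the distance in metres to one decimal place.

339.5 m

For a point source L₁ − L₂ = 20·log₁₀(r₂/r₁), so r₂ = r₁·10^((L₁−L₂)/20).
r₂ = 7.6·10^((83−50)/20) = 7.6·10^(33.0/20) = 339.48 m.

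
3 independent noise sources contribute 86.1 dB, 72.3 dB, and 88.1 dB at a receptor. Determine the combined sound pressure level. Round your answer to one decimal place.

90.3 dB

For uncorrelated sources the intensities add, so convert each level to linear form, sum, and take 10·log₁₀ of the total.
Σ 10^(L/10) = 10^(86.1/10) + 10^(72.3/10) + 10^(88.1/10) = 1.070e+09.
L_total = 10·log₁₀(1.070e+09) = 90.29 dB.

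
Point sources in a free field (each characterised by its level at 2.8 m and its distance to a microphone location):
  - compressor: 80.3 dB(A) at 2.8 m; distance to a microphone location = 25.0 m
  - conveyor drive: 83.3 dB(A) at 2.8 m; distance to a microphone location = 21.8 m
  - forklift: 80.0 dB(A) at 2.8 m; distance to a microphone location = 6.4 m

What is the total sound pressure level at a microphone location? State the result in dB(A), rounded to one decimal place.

Apply inverse-square spreading to bring every level to the receiver, then sum 10^(L/10).
compressor: 80.3 − 20·log₁₀(25.0/2.8) = 80.3 − 19.02 = 61.28 dB(A).
conveyor drive: 83.3 − 20·log₁₀(21.8/2.8) = 83.3 − 17.83 = 65.47 dB(A).
forklift: 80.0 − 20·log₁₀(6.4/2.8) = 80.0 − 7.18 = 72.82 dB(A).
Σ 10^(L/10) = 2.401e+07 → L_total = 10·log₁₀(2.401e+07) = 73.80 dB(A).

73.8 dB(A)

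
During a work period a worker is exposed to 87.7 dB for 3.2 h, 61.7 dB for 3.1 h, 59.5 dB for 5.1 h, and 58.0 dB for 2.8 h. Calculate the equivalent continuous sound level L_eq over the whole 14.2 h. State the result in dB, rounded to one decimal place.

L_eq = 10·log₁₀[(1/T)·Σ tᵢ·10^(Lᵢ/10)] with T = 14.2 h.
Σ tᵢ·10^(Lᵢ/10) = 3.2·10^(87.7/10) + 3.1·10^(61.7/10) + 5.1·10^(59.5/10) + 2.8·10^(58.0/10) = 1.895e+09.
L_eq = 10·log₁₀(1.895e+09/14.2) = 81.25 dB.

81.3 dB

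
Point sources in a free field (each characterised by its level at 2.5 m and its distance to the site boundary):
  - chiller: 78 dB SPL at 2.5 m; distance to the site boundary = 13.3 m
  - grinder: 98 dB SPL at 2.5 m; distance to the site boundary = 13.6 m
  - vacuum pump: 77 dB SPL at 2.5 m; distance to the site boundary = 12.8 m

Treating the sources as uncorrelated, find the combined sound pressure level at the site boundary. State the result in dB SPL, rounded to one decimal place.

Apply inverse-square spreading to bring every level to the receiver, then sum 10^(L/10).
chiller: 78 − 20·log₁₀(13.3/2.5) = 78 − 14.52 = 63.48 dB SPL.
grinder: 98 − 20·log₁₀(13.6/2.5) = 98 − 14.71 = 83.29 dB SPL.
vacuum pump: 77 − 20·log₁₀(12.8/2.5) = 77 − 14.19 = 62.81 dB SPL.
Σ 10^(L/10) = 2.173e+08 → L_total = 10·log₁₀(2.173e+08) = 83.37 dB SPL.

83.4 dB SPL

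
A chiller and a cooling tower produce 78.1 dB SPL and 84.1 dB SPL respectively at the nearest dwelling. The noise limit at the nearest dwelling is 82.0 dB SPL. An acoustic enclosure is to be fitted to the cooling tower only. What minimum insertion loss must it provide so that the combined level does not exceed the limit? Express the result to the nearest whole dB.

4 dB

Fixed contribution from the other source: Σ 10^(L/10) = 10^(78.1/10) = 6.457e+07 (78.10 dB SPL).
To meet 82.0 dB SPL overall, the treated cooling tower may contribute at most 10^(82.0/10) − 6.457e+07 = 9.392e+07, i.e. 79.73 dB SPL.
Required insertion loss = 84.1 − 79.73 = 4.37 dB.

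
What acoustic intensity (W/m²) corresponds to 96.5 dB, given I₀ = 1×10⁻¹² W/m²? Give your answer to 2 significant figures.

0.0045 W/m²

L = 10·log₁₀(I/I₀) ⇒ I = I₀·10^(L/10) = 10⁻¹² × 10^9.65.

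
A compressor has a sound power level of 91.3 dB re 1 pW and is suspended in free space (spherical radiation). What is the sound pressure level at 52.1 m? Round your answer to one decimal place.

46.0 dB

Free-field spherical radiation: L_p = L_w − 10·log₁₀(4π·r²), r = 52.1 m.
4π·r² = 3.411e+04 m², 10·log₁₀ of that is 45.329 dB.
L_p = 91.3 − 45.329 = 45.97 dB.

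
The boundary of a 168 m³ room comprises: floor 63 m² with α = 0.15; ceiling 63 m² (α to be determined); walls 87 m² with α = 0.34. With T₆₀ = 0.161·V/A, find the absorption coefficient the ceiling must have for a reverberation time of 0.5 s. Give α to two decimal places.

From T₆₀ = 0.161·V/A, the target T₆₀ = 0.5 s needs A = 0.161·168/0.5 = 54.10 m².
Absorption from the other surfaces = 63·0.15 + 87·0.34 = 39.03 m², so the ceiling must supply 15.07 m² over 63 m².
α = 15.07/63 = 0.239.

0.24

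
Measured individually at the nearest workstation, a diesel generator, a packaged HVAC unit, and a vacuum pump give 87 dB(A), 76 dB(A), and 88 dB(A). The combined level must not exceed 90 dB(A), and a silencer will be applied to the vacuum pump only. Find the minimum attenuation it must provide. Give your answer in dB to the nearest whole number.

Everything except the vacuum pump sums to 10^(87/10) + 10^(76/10) = 5.410e+08 in linear terms, 87.33 dB(A).
To meet 90 dB(A) overall, the treated vacuum pump may contribute at most 10^(90/10) − 5.410e+08 = 4.590e+08, i.e. 86.62 dB(A).
So the vacuum pump must be reduced from 88 to 86.62 dB(A): IL = 1.38 dB.

1 dB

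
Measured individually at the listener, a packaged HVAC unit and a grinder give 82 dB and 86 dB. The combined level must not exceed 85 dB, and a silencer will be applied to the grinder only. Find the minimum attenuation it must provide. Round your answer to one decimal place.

Everything except the grinder sums to 10^(82/10) = 1.585e+08 in linear terms, 82.00 dB.
The limit corresponds to 10^(85/10) = 3.162e+08; subtracting the fixed part leaves 1.577e+08 for the grinder, i.e. 81.98 dB.
So the grinder must be reduced from 86 to 81.98 dB: IL = 4.02 dB.

4.0 dB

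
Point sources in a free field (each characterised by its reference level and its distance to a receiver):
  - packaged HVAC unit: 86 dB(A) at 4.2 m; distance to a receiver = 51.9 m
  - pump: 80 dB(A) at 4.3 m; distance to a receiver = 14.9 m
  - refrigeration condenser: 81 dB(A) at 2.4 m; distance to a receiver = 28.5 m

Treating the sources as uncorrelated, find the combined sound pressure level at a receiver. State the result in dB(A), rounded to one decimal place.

Apply inverse-square spreading to bring every level to the receiver, then sum 10^(L/10).
packaged HVAC unit: 86 − 20·log₁₀(51.9/4.2) = 86 − 21.84 = 64.16 dB(A).
pump: 80 − 20·log₁₀(14.9/4.3) = 80 − 10.79 = 69.21 dB(A).
refrigeration condenser: 81 − 20·log₁₀(28.5/2.4) = 81 − 21.49 = 59.51 dB(A).
Σ 10^(L/10) = 1.183e+07 → L_total = 10·log₁₀(1.183e+07) = 70.73 dB(A).

70.7 dB(A)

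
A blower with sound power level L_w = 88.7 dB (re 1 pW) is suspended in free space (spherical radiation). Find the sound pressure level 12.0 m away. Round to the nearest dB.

Free-field spherical radiation: L_p = L_w − 10·log₁₀(4π·r²), r = 12.0 m.
4π·r² = 1810 m², 10·log₁₀ of that is 32.576 dB.
L_p = 88.7 − 32.576 = 56.12 dB.

56 dB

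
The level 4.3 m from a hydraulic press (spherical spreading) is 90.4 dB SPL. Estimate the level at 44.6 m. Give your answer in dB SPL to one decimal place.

For a point source, L₂ = L₁ − 20·log₁₀(r₂/r₁).
L₂ = 90.4 − 20·log₁₀(44.6/4.3) = 90.4 − 20.317 = 70.08 dB SPL.

70.1 dB SPL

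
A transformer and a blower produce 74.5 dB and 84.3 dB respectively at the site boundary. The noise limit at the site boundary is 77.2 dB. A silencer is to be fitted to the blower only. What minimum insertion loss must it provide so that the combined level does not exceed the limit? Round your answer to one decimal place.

Everything except the blower sums to 10^(74.5/10) = 2.818e+07 in linear terms, 74.50 dB.
The limit corresponds to 10^(77.2/10) = 5.248e+07; subtracting the fixed part leaves 2.430e+07 for the blower, i.e. 73.86 dB.
So the blower must be reduced from 84.3 to 73.86 dB: IL = 10.44 dB.

10.4 dB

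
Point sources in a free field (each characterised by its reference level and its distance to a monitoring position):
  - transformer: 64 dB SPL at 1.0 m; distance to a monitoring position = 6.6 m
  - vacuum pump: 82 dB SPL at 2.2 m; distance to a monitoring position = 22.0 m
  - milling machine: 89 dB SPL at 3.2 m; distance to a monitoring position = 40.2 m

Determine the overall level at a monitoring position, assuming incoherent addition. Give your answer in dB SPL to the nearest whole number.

68 dB SPL

Apply inverse-square spreading to bring every level to the receiver, then sum 10^(L/10).
transformer: 64 − 20·log₁₀(6.6/1.0) = 64 − 16.39 = 47.61 dB SPL.
vacuum pump: 82 − 20·log₁₀(22.0/2.2) = 82 − 20.00 = 62.00 dB SPL.
milling machine: 89 − 20·log₁₀(40.2/3.2) = 89 − 21.98 = 67.02 dB SPL.
Σ 10^(L/10) = 6.676e+06 → L_total = 10·log₁₀(6.676e+06) = 68.25 dB SPL.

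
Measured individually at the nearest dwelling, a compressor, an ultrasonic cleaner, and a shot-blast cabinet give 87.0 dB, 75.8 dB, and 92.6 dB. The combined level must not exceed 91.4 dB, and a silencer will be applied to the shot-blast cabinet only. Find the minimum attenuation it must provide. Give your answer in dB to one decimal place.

3.4 dB

Everything except the shot-blast cabinet sums to 10^(87.0/10) + 10^(75.8/10) = 5.392e+08 in linear terms, 87.32 dB.
To meet 91.4 dB overall, the treated shot-blast cabinet may contribute at most 10^(91.4/10) − 5.392e+08 = 8.412e+08, i.e. 89.25 dB.
Required insertion loss = 92.6 − 89.25 = 3.35 dB.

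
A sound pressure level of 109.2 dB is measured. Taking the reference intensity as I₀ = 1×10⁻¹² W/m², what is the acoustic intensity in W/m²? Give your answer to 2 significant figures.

L = 10·log₁₀(I/I₀) ⇒ I = I₀·10^(L/10) = 10⁻¹² × 10^10.92.

0.083 W/m²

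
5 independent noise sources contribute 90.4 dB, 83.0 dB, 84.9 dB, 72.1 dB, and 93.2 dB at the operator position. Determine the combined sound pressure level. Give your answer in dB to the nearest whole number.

96 dB

For uncorrelated sources the intensities add, so convert each level to linear form, sum, and take 10·log₁₀ of the total.
Σ 10^(L/10) = 10^(90.4/10) + 10^(83.0/10) + 10^(84.9/10) + 10^(72.1/10) + 10^(93.2/10) = 3.711e+09.
L_total = 10·log₁₀(3.711e+09) = 95.69 dB.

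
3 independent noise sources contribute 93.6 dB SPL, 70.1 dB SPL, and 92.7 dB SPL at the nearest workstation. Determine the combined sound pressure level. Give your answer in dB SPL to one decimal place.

96.2 dB SPL

Incoherent sources combine by intensity addition: L_total = 10·log₁₀(Σ 10^(L_i/10)).
Σ 10^(L/10) = 10^(93.6/10) + 10^(70.1/10) + 10^(92.7/10) = 4.163e+09.
L_total = 10·log₁₀(4.163e+09) = 96.19 dB SPL.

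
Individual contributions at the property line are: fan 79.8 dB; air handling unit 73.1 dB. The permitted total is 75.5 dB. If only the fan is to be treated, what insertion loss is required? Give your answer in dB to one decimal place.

8.0 dB

The untreated sources together contribute 10^(73.1/10) = 2.042e+07, i.e. 73.10 dB.
The limit corresponds to 10^(75.5/10) = 3.548e+07; subtracting the fixed part leaves 1.506e+07 for the fan, i.e. 71.78 dB.
Required insertion loss = 79.8 − 71.78 = 8.02 dB.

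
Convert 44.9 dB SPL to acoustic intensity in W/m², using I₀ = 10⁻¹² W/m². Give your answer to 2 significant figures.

I/I₀ = 10^(44.9/10) = 3.09e+04, so I = 3.09e+04 × 10⁻¹² W/m².

3.1e-08 W/m²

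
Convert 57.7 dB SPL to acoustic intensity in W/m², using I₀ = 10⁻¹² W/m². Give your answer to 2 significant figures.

5.9e-07 W/m²

L = 10·log₁₀(I/I₀) ⇒ I = I₀·10^(L/10) = 10⁻¹² × 10^5.77.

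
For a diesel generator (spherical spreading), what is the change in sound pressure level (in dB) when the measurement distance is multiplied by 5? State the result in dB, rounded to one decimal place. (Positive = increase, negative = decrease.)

-14.0 dB

With spherical spreading the level changes by −20·log₁₀(r₂/r₁).
ΔL = −20·log₁₀(5) = -13.98 dB.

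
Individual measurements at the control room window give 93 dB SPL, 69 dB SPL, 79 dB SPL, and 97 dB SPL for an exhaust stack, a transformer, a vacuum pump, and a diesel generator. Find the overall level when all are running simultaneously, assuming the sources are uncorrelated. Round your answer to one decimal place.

For uncorrelated sources the intensities add, so convert each level to linear form, sum, and take 10·log₁₀ of the total.
Σ 10^(L/10) = 10^(93/10) + 10^(69/10) + 10^(79/10) + 10^(97/10) = 7.095e+09.
L_total = 10·log₁₀(7.095e+09) = 98.51 dB SPL.

98.5 dB SPL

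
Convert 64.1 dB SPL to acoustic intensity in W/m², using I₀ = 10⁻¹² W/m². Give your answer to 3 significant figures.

2.57e-06 W/m²

I/I₀ = 10^(64.1/10) = 2.57e+06, so I = 2.57e+06 × 10⁻¹² W/m².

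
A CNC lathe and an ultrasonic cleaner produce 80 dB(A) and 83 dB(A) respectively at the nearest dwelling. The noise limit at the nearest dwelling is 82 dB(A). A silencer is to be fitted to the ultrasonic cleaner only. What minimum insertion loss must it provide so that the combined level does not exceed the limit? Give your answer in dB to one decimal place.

Everything except the ultrasonic cleaner sums to 10^(80/10) = 1.000e+08 in linear terms, 80.00 dB(A).
The limit corresponds to 10^(82/10) = 1.585e+08; subtracting the fixed part leaves 5.849e+07 for the ultrasonic cleaner, i.e. 77.67 dB(A).
So the ultrasonic cleaner must be reduced from 83 to 77.67 dB(A): IL = 5.33 dB.

5.3 dB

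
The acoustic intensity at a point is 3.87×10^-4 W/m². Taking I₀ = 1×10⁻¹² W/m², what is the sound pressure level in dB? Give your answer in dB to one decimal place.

L = 10·log₁₀(I/I₀) = 10·log₁₀(3.87×10^-4/10⁻¹²) = 10·log₁₀(3.87×10^8).
L = 10·(0.5877 + 8) = 85.88 dB.

85.9 dB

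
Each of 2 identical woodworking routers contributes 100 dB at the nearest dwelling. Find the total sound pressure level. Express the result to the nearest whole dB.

L_total = L₁ + 10·log₁₀ N for N identical incoherent sources.
L_total = 100 + 10·log₁₀(2) = 100 + 3.010 = 103.01 dB.

103 dB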